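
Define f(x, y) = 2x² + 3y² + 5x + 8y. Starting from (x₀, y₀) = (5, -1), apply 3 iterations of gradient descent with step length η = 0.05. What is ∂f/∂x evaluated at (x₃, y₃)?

∇f = (4x + 5, 6y + 8)
Step 1: at (5, -1), ∇f = (25, 2) → (5, -1) − 0.05·(25, 2) = (3.75, -1.1)
Step 2: at (3.75, -1.1), ∇f = (20, 1.4) → (3.75, -1.1) − 0.05·(20, 1.4) = (2.75, -1.17)
Step 3: at (2.75, -1.17), ∇f = (16, 0.98) → (2.75, -1.17) − 0.05·(16, 0.98) = (1.95, -1.219)
∂f/∂x at (1.95, -1.219) = 12.8

12.8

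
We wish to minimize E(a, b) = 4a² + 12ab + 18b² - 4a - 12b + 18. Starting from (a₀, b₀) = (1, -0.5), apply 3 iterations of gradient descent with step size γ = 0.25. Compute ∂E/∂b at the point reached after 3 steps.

12462

∇E = (8a + 12b - 4, 12a + 36b - 12)
(a₁, b₁) = (1, -0.5) − 0.25·(-2, -18) = (1.5, 4)
(a₂, b₂) = (1.5, 4) − 0.25·(56, 150) = (-12.5, -33.5)
(a₃, b₃) = (-12.5, -33.5) − 0.25·(-506, -1368) = (114, 308.5)
∂E/∂b at (114, 308.5) = 12462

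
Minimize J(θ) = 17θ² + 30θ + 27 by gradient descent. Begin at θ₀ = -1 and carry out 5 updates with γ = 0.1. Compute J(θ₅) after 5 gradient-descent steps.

J′(θ) = 34θ + 30
θ₁ = -1 − 0.1·(-4) = -0.6
θ₂ = -0.6 − 0.1·9.6 = -1.56
θ₃ = -1.56 − 0.1·(-23.04) = 0.744
θ₄ = 0.744 − 0.1·55.296 = -4.7856
θ₅ = -4.7856 − 0.1·(-132.7104) = 8.48544
J(8.48544) = 1505.6089638912

1505.6089638912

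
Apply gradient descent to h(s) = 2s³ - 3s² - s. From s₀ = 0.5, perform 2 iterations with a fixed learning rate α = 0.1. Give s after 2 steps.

h′(s) = 6s² - 6s - 1
s₁ = 0.5 − 0.1·(-2.5) = 0.75
s₂ = 0.75 − 0.1·(-2.125) = 0.9625

0.9625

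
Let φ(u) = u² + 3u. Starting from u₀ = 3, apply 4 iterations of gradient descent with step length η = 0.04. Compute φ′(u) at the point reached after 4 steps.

6.44753664

φ′(u) = 2u + 3
Step 1: φ′(3) = 9; u₁ = 3 − 0.04·9 = 2.64
Step 2: φ′(2.64) = 8.28; u₂ = 2.64 − 0.04·8.28 = 2.3088
Step 3: φ′(2.3088) = 7.6176; u₃ = 2.3088 − 0.04·7.6176 = 2.004096
Step 4: φ′(2.004096) = 7.008192; u₄ = 2.004096 − 0.04·7.008192 = 1.72376832
φ′(u) at (1.72376832) = 6.44753664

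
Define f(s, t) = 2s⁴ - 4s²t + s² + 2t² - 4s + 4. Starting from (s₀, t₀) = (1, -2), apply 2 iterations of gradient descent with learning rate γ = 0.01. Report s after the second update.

∇f = (8s³ - 8st + 2s - 4, -4s² + 4t)
(s₁, t₁) = (1, -2) − 0.01·(22, -12) = (0.78, -1.88)
(s₂, t₂) = (0.78, -1.88) − 0.01·(13.087616, -9.9536) = (0.64912384, -1.780464)
s = 0.64912384

0.64912384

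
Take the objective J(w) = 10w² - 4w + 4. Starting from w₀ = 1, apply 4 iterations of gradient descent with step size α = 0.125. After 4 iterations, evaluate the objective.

J′(w) = 20w - 4
w₁ = 1 − 0.125·16 = -1
w₂ = -1 − 0.125·(-24) = 2
w₃ = 2 − 0.125·36 = -2.5
w₄ = -2.5 − 0.125·(-54) = 4.25
J(4.25) = 167.625

167.625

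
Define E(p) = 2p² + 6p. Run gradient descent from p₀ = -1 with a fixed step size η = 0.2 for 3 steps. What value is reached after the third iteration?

-1.496

E′(p) = 4p + 6
p₁ = -1 − 0.2·2 = -1.4
p₂ = -1.4 − 0.2·0.4 = -1.48
p₃ = -1.48 − 0.2·0.08 = -1.496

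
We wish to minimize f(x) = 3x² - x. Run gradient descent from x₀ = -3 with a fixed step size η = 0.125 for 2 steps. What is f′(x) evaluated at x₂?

f′(x) = 6x - 1
Step 1: f′(-3) = -19; x₁ = -3 − 0.125·(-19) = -0.625
Step 2: f′(-0.625) = -4.75; x₂ = -0.625 − 0.125·(-4.75) = -0.03125
f′(x) at (-0.03125) = -1.1875

-1.1875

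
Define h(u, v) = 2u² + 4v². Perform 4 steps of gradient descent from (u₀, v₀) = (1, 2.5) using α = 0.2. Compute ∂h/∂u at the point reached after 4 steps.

∇h = (4u, 8v)
Step 1: at (1, 2.5), ∇h = (4, 20) → (1, 2.5) − 0.2·(4, 20) = (0.2, -1.5)
Step 2: at (0.2, -1.5), ∇h = (0.8, -12) → (0.2, -1.5) − 0.2·(0.8, -12) = (0.04, 0.9)
Step 3: at (0.04, 0.9), ∇h = (0.16, 7.2) → (0.04, 0.9) − 0.2·(0.16, 7.2) = (0.008, -0.54)
Step 4: at (0.008, -0.54), ∇h = (0.032, -4.32) → (0.008, -0.54) − 0.2·(0.032, -4.32) = (0.0016, 0.324)
∂h/∂u at (0.0016, 0.324) = 0.0064

0.0064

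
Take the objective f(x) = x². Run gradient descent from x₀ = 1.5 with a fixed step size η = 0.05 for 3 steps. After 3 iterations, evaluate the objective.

f′(x) = 2x
Step 1: f′(1.5) = 3; x₁ = 1.5 − 0.05·3 = 1.35
Step 2: f′(1.35) = 2.7; x₂ = 1.35 − 0.05·2.7 = 1.215
Step 3: f′(1.215) = 2.43; x₃ = 1.215 − 0.05·2.43 = 1.0935
f(1.0935) = 1.19574225

1.19574225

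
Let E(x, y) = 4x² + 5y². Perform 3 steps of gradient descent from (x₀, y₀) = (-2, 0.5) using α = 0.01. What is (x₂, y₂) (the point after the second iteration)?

∇E = (8x, 10y)
(x₁, y₁) = (-2, 0.5) − 0.01·(-16, 5) = (-1.84, 0.45)
(x₂, y₂) = (-1.84, 0.45) − 0.01·(-14.72, 4.5) = (-1.6928, 0.405)

(-1.6928, 0.405)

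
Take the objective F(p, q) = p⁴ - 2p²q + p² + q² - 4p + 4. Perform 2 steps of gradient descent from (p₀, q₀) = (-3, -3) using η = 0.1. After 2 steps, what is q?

30.272

∇F = (4p³ - 4pq + 2p - 4, -2p² + 2q)
(p₁, q₁) = (-3, -3) − 0.1·(-154, -24) = (12.4, -0.6)
(p₂, q₂) = (12.4, -0.6) − 0.1·(7677.056, -308.72) = (-755.3056, 30.272)
q = 30.272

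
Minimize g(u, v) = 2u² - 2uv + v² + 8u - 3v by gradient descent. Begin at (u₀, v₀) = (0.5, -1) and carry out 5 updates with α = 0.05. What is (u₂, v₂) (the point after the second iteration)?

∇g = (4u - 2v + 8, -2u + 2v - 3)
(u₁, v₁) = (0.5, -1) − 0.05·(12, -6) = (-0.1, -0.7)
(u₂, v₂) = (-0.1, -0.7) − 0.05·(9, -4.2) = (-0.55, -0.49)

(-0.55, -0.49)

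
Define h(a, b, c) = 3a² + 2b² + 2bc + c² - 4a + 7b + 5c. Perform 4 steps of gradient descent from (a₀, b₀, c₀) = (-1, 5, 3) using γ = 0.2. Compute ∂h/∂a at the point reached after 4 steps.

-0.016

∇h = (6a - 4, 4b + 2c + 7, 2b + 2c + 5)
(a₁, b₁, c₁) = (-1, 5, 3) − 0.2·(-10, 33, 21) = (1, -1.6, -1.2)
(a₂, b₂, c₂) = (1, -1.6, -1.2) − 0.2·(2, -1.8, -0.6) = (0.6, -1.24, -1.08)
(a₃, b₃, c₃) = (0.6, -1.24, -1.08) − 0.2·(-0.4, -0.12, 0.36) = (0.68, -1.216, -1.152)
(a₄, b₄, c₄) = (0.68, -1.216, -1.152) − 0.2·(0.08, -0.168, 0.264) = (0.664, -1.1824, -1.2048)
∂h/∂a at (0.664, -1.1824, -1.2048) = -0.016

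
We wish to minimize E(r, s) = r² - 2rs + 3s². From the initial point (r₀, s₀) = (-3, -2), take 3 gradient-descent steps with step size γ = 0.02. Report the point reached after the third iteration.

(-2.87104, -1.676736)

∇E = (2r - 2s, -2r + 6s)
Step 1: at (-3, -2), ∇E = (-2, -6) → (-3, -2) − 0.02·(-2, -6) = (-2.96, -1.88)
Step 2: at (-2.96, -1.88), ∇E = (-2.16, -5.36) → (-2.96, -1.88) − 0.02·(-2.16, -5.36) = (-2.9168, -1.7728)
Step 3: at (-2.9168, -1.7728), ∇E = (-2.288, -4.8032) → (-2.9168, -1.7728) − 0.02·(-2.288, -4.8032) = (-2.87104, -1.676736)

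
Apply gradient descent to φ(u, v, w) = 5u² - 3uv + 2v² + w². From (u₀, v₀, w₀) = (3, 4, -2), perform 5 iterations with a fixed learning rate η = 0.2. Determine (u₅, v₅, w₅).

(-3.44448, 1.52192, -0.15552)

∇φ = (10u - 3v, -3u + 4v, 2w)
(u₁, v₁, w₁) = (3, 4, -2) − 0.2·(18, 7, -4) = (-0.6, 2.6, -1.2)
(u₂, v₂, w₂) = (-0.6, 2.6, -1.2) − 0.2·(-13.8, 12.2, -2.4) = (2.16, 0.16, -0.72)
(u₃, v₃, w₃) = (2.16, 0.16, -0.72) − 0.2·(21.12, -5.84, -1.44) = (-2.064, 1.328, -0.432)
(u₄, v₄, w₄) = (-2.064, 1.328, -0.432) − 0.2·(-24.624, 11.504, -0.864) = (2.8608, -0.9728, -0.2592)
(u₅, v₅, w₅) = (2.8608, -0.9728, -0.2592) − 0.2·(31.5264, -12.4736, -0.5184) = (-3.44448, 1.52192, -0.15552)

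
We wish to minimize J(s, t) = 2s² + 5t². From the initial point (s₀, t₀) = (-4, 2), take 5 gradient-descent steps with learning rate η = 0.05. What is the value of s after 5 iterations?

∇J = (4s, 10t)
(s₁, t₁) = (-4, 2) − 0.05·(-16, 20) = (-3.2, 1)
(s₂, t₂) = (-3.2, 1) − 0.05·(-12.8, 10) = (-2.56, 0.5)
(s₃, t₃) = (-2.56, 0.5) − 0.05·(-10.24, 5) = (-2.048, 0.25)
(s₄, t₄) = (-2.048, 0.25) − 0.05·(-8.192, 2.5) = (-1.6384, 0.125)
(s₅, t₅) = (-1.6384, 0.125) − 0.05·(-6.5536, 1.25) = (-1.31072, 0.0625)
s = -1.31072

-1.31072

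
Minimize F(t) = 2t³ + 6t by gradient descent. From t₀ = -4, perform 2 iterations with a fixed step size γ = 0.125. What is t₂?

F′(t) = 6t² + 6
Step 1: F′(-4) = 102; t₁ = -4 − 0.125·102 = -16.75
Step 2: F′(-16.75) = 1689.375; t₂ = -16.75 − 0.125·1689.375 = -227.921875

-227.921875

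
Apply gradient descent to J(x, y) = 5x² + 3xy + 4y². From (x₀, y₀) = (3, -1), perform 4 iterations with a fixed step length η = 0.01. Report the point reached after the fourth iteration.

∇J = (10x + 3y, 3x + 8y)
Step 1: at (3, -1), ∇J = (27, 1) → (3, -1) − 0.01·(27, 1) = (2.73, -1.01)
Step 2: at (2.73, -1.01), ∇J = (24.27, 0.11) → (2.73, -1.01) − 0.01·(24.27, 0.11) = (2.4873, -1.0111)
Step 3: at (2.4873, -1.0111), ∇J = (21.8397, -0.6269) → (2.4873, -1.0111) − 0.01·(21.8397, -0.6269) = (2.268903, -1.004831)
Step 4: at (2.268903, -1.004831), ∇J = (19.674537, -1.231939) → (2.268903, -1.004831) − 0.01·(19.674537, -1.231939) = (2.07215763, -0.99251161)

(2.07215763, -0.99251161)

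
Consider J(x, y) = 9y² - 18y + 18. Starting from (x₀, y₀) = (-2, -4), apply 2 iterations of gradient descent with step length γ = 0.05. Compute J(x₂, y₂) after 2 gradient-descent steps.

9.0225

∇J = (0, 18y - 18)
(x₁, y₁) = (-2, -4) − 0.05·(0, -90) = (-2, 0.5)
(x₂, y₂) = (-2, 0.5) − 0.05·(0, -9) = (-2, 0.95)
J(-2, 0.95) = 9.0225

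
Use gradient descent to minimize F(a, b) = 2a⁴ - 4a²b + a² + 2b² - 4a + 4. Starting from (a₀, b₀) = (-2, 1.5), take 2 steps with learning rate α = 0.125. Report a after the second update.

∇F = (8a³ - 8ab + 2a - 4, -4a² + 4b)
(a₁, b₁) = (-2, 1.5) − 0.125·(-48, -10) = (4, 2.75)
(a₂, b₂) = (4, 2.75) − 0.125·(428, -53) = (-49.5, 9.375)
a = -49.5

-49.5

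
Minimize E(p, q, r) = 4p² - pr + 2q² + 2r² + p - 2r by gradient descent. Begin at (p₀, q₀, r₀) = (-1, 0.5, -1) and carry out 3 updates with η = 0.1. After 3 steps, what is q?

0.108

∇E = (8p - r + 1, 4q, -p + 4r - 2)
Step 1: at (-1, 0.5, -1), ∇E = (-6, 2, -5) → (-1, 0.5, -1) − 0.1·(-6, 2, -5) = (-0.4, 0.3, -0.5)
Step 2: at (-0.4, 0.3, -0.5), ∇E = (-1.7, 1.2, -3.6) → (-0.4, 0.3, -0.5) − 0.1·(-1.7, 1.2, -3.6) = (-0.23, 0.18, -0.14)
Step 3: at (-0.23, 0.18, -0.14), ∇E = (-0.7, 0.72, -2.33) → (-0.23, 0.18, -0.14) − 0.1·(-0.7, 0.72, -2.33) = (-0.16, 0.108, 0.093)
q = 0.108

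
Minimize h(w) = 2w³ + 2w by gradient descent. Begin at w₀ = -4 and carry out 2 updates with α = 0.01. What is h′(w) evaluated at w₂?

h′(w) = 6w² + 2
w₁ = -4 − 0.01·98 = -4.98
w₂ = -4.98 − 0.01·150.8024 = -6.488024
h′(w) at (-6.488024) = 254.566732547456

254.566732547456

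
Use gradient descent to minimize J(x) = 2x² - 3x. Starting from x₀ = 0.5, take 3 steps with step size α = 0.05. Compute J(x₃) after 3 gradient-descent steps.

-1.092232

J′(x) = 4x - 3
Step 1: J′(0.5) = -1; x₁ = 0.5 − 0.05·(-1) = 0.55
Step 2: J′(0.55) = -0.8; x₂ = 0.55 − 0.05·(-0.8) = 0.59
Step 3: J′(0.59) = -0.64; x₃ = 0.59 − 0.05·(-0.64) = 0.622
J(0.622) = -1.092232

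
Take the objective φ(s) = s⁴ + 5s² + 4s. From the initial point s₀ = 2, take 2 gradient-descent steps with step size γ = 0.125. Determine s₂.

63.25

φ′(s) = 4s³ + 10s + 4
Step 1: φ′(2) = 56; s₁ = 2 − 0.125·56 = -5
Step 2: φ′(-5) = -546; s₂ = -5 − 0.125·(-546) = 63.25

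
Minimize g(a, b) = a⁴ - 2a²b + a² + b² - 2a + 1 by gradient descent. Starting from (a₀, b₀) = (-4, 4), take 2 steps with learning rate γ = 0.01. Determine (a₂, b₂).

∇g = (4a³ - 4ab + 2a - 2, -2a² + 2b)
(a₁, b₁) = (-4, 4) − 0.01·(-202, -24) = (-1.98, 4.24)
(a₂, b₂) = (-1.98, 4.24) − 0.01·(-3.428768, 0.6392) = (-1.94571232, 4.233608)

(-1.94571232, 4.233608)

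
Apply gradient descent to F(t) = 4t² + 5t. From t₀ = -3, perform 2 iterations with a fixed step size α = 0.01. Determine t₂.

F′(t) = 8t + 5
Step 1: F′(-3) = -19; t₁ = -3 − 0.01·(-19) = -2.81
Step 2: F′(-2.81) = -17.48; t₂ = -2.81 − 0.01·(-17.48) = -2.6352

-2.6352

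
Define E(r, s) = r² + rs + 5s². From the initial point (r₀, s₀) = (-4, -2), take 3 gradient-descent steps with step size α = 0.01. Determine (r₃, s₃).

∇E = (2r + s, r + 10s)
(r₁, s₁) = (-4, -2) − 0.01·(-10, -24) = (-3.9, -1.76)
(r₂, s₂) = (-3.9, -1.76) − 0.01·(-9.56, -21.5) = (-3.8044, -1.545)
(r₃, s₃) = (-3.8044, -1.545) − 0.01·(-9.1538, -19.2544) = (-3.712862, -1.352456)

(-3.712862, -1.352456)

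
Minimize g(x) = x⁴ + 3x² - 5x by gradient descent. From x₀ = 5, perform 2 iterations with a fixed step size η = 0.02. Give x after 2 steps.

g′(x) = 4x³ + 6x - 5
x₁ = 5 − 0.02·525 = -5.5
x₂ = -5.5 − 0.02·(-703.5) = 8.57

8.57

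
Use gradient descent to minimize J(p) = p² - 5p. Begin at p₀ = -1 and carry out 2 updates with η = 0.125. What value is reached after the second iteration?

J′(p) = 2p - 5
Step 1: J′(-1) = -7; p₁ = -1 − 0.125·(-7) = -0.125
Step 2: J′(-0.125) = -5.25; p₂ = -0.125 − 0.125·(-5.25) = 0.53125

0.53125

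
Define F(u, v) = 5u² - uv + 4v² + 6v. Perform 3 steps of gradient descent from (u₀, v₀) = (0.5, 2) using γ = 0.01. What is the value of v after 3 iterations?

∇F = (10u - v, -u + 8v + 6)
Step 1: at (0.5, 2), ∇F = (3, 21.5) → (0.5, 2) − 0.01·(3, 21.5) = (0.47, 1.785)
Step 2: at (0.47, 1.785), ∇F = (2.915, 19.81) → (0.47, 1.785) − 0.01·(2.915, 19.81) = (0.44085, 1.5869)
Step 3: at (0.44085, 1.5869), ∇F = (2.8216, 18.25435) → (0.44085, 1.5869) − 0.01·(2.8216, 18.25435) = (0.412634, 1.4043565)
v = 1.4043565

1.4043565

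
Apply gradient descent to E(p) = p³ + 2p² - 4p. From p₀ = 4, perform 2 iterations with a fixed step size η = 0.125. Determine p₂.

E′(p) = 3p² + 4p - 4
p₁ = 4 − 0.125·60 = -3.5
p₂ = -3.5 − 0.125·18.75 = -5.84375

-5.84375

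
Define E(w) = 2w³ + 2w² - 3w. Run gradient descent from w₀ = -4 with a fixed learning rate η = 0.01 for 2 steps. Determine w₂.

-5.914374

E′(w) = 6w² + 4w - 3
Step 1: E′(-4) = 77; w₁ = -4 − 0.01·77 = -4.77
Step 2: E′(-4.77) = 114.4374; w₂ = -4.77 − 0.01·114.4374 = -5.914374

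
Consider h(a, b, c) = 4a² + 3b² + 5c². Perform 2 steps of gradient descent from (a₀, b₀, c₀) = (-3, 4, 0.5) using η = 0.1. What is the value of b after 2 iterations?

∇h = (8a, 6b, 10c)
(a₁, b₁, c₁) = (-3, 4, 0.5) − 0.1·(-24, 24, 5) = (-0.6, 1.6, 0)
(a₂, b₂, c₂) = (-0.6, 1.6, 0) − 0.1·(-4.8, 9.6, 0) = (-0.12, 0.64, 0)
b = 0.64

0.64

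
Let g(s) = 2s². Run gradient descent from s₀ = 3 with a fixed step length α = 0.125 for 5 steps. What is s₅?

0.09375

g′(s) = 4s
s₁ = 3 − 0.125·12 = 1.5
s₂ = 1.5 − 0.125·6 = 0.75
s₃ = 0.75 − 0.125·3 = 0.375
s₄ = 0.375 − 0.125·1.5 = 0.1875
s₅ = 0.1875 − 0.125·0.75 = 0.09375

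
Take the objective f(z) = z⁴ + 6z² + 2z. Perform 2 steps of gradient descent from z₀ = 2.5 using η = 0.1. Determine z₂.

f′(z) = 4z³ + 12z + 2
z₁ = 2.5 − 0.1·94.5 = -6.95
z₂ = -6.95 − 0.1·(-1424.2095) = 135.47095

135.47095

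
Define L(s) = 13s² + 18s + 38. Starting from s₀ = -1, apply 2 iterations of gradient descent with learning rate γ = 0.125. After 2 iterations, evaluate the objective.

63.3125

L′(s) = 26s + 18
s₁ = -1 − 0.125·(-8) = 0
s₂ = 0 − 0.125·18 = -2.25
L(-2.25) = 63.3125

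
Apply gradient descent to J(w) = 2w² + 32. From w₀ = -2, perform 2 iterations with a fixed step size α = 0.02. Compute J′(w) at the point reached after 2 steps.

J′(w) = 4w
w₁ = -2 − 0.02·(-8) = -1.84
w₂ = -1.84 − 0.02·(-7.36) = -1.6928
J′(w) at (-1.6928) = -6.7712

-6.7712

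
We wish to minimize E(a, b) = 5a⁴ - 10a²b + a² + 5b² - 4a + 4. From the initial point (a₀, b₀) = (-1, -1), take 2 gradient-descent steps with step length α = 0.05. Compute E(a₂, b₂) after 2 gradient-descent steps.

8.121648335205

∇E = (20a³ - 20ab + 2a - 4, -10a² + 10b)
Step 1: at (-1, -1), ∇E = (-46, -20) → (-1, -1) − 0.05·(-46, -20) = (1.3, 0)
Step 2: at (1.3, 0), ∇E = (42.54, -16.9) → (1.3, 0) − 0.05·(42.54, -16.9) = (-0.827, 0.845)
E(-0.827, 0.845) = 8.121648335205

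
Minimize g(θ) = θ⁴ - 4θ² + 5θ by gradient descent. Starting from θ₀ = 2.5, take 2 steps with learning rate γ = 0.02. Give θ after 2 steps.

1.40009

g′(θ) = 4θ³ - 8θ + 5
Step 1: g′(2.5) = 47.5; θ₁ = 2.5 − 0.02·47.5 = 1.55
Step 2: g′(1.55) = 7.4955; θ₂ = 1.55 − 0.02·7.4955 = 1.40009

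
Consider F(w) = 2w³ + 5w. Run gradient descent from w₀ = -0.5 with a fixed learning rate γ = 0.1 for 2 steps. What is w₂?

-2.4435

F′(w) = 6w² + 5
Step 1: F′(-0.5) = 6.5; w₁ = -0.5 − 0.1·6.5 = -1.15
Step 2: F′(-1.15) = 12.935; w₂ = -1.15 − 0.1·12.935 = -2.4435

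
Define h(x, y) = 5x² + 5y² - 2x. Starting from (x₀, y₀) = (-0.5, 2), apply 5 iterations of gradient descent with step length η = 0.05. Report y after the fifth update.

0.0625

∇h = (10x - 2, 10y)
Step 1: at (-0.5, 2), ∇h = (-7, 20) → (-0.5, 2) − 0.05·(-7, 20) = (-0.15, 1)
Step 2: at (-0.15, 1), ∇h = (-3.5, 10) → (-0.15, 1) − 0.05·(-3.5, 10) = (0.025, 0.5)
Step 3: at (0.025, 0.5), ∇h = (-1.75, 5) → (0.025, 0.5) − 0.05·(-1.75, 5) = (0.1125, 0.25)
Step 4: at (0.1125, 0.25), ∇h = (-0.875, 2.5) → (0.1125, 0.25) − 0.05·(-0.875, 2.5) = (0.15625, 0.125)
Step 5: at (0.15625, 0.125), ∇h = (-0.4375, 1.25) → (0.15625, 0.125) − 0.05·(-0.4375, 1.25) = (0.178125, 0.0625)
y = 0.0625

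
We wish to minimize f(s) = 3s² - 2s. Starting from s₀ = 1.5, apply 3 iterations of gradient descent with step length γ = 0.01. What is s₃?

f′(s) = 6s - 2
Step 1: f′(1.5) = 7; s₁ = 1.5 − 0.01·7 = 1.43
Step 2: f′(1.43) = 6.58; s₂ = 1.43 − 0.01·6.58 = 1.3642
Step 3: f′(1.3642) = 6.1852; s₃ = 1.3642 − 0.01·6.1852 = 1.302348

1.302348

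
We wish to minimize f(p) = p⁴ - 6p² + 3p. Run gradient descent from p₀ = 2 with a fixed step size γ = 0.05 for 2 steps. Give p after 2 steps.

f′(p) = 4p³ - 12p + 3
Step 1: f′(2) = 11; p₁ = 2 − 0.05·11 = 1.45
Step 2: f′(1.45) = -2.2055; p₂ = 1.45 − 0.05·(-2.2055) = 1.560275

1.560275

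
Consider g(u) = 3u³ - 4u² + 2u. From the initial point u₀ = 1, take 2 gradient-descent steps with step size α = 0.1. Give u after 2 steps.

g′(u) = 9u² - 8u + 2
u₁ = 1 − 0.1·3 = 0.7
u₂ = 0.7 − 0.1·0.81 = 0.619

0.619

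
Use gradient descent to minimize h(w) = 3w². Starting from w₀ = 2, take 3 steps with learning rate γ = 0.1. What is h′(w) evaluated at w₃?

h′(w) = 6w
w₁ = 2 − 0.1·12 = 0.8
w₂ = 0.8 − 0.1·4.8 = 0.32
w₃ = 0.32 − 0.1·1.92 = 0.128
h′(w) at (0.128) = 0.768

0.768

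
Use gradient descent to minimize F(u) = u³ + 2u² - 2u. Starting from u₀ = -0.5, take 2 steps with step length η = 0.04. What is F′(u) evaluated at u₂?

F′(u) = 3u² + 4u - 2
Step 1: F′(-0.5) = -3.25; u₁ = -0.5 − 0.04·(-3.25) = -0.37
Step 2: F′(-0.37) = -3.0693; u₂ = -0.37 − 0.04·(-3.0693) = -0.247228
F′(u) at (-0.247228) = -2.805546948048

-2.805546948048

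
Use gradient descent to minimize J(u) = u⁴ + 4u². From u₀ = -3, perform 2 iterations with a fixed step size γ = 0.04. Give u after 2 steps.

J′(u) = 4u³ + 8u
Step 1: J′(-3) = -132; u₁ = -3 − 0.04·(-132) = 2.28
Step 2: J′(2.28) = 65.649408; u₂ = 2.28 − 0.04·65.649408 = -0.34597632

-0.34597632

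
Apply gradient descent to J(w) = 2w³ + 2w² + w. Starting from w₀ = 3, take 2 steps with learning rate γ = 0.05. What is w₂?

J′(w) = 6w² + 4w + 1
w₁ = 3 − 0.05·67 = -0.35
w₂ = -0.35 − 0.05·0.335 = -0.36675

-0.36675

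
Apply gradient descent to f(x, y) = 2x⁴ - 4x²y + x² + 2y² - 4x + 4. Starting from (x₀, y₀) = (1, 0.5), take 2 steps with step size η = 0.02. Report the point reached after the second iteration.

∇f = (8x³ - 8xy + 2x - 4, -4x² + 4y)
Step 1: at (1, 0.5), ∇f = (2, -2) → (1, 0.5) − 0.02·(2, -2) = (0.96, 0.54)
Step 2: at (0.96, 0.54), ∇f = (0.850688, -1.5264) → (0.96, 0.54) − 0.02·(0.850688, -1.5264) = (0.94298624, 0.570528)

(0.94298624, 0.570528)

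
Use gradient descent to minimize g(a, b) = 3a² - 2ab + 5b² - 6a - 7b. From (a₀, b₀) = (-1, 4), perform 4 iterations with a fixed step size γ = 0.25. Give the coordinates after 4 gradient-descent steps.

∇g = (6a - 2b - 6, -2a + 10b - 7)
(a₁, b₁) = (-1, 4) − 0.25·(-20, 35) = (4, -4.75)
(a₂, b₂) = (4, -4.75) − 0.25·(27.5, -62.5) = (-2.875, 10.875)
(a₃, b₃) = (-2.875, 10.875) − 0.25·(-45, 107.5) = (8.375, -16)
(a₄, b₄) = (8.375, -16) − 0.25·(76.25, -183.75) = (-10.6875, 29.9375)

(-10.6875, 29.9375)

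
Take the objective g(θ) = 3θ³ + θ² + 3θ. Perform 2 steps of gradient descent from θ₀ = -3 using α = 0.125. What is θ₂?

-192.8203125

g′(θ) = 9θ² + 2θ + 3
θ₁ = -3 − 0.125·78 = -12.75
θ₂ = -12.75 − 0.125·1440.5625 = -192.8203125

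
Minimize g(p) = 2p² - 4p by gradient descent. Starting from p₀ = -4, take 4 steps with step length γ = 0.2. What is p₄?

0.992

g′(p) = 4p - 4
Step 1: g′(-4) = -20; p₁ = -4 − 0.2·(-20) = 0
Step 2: g′(0) = -4; p₂ = 0 − 0.2·(-4) = 0.8
Step 3: g′(0.8) = -0.8; p₃ = 0.8 − 0.2·(-0.8) = 0.96
Step 4: g′(0.96) = -0.16; p₄ = 0.96 − 0.2·(-0.16) = 0.992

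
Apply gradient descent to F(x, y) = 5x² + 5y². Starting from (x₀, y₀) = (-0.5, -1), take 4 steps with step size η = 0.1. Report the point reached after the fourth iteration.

(0, 0)

∇F = (10x, 10y)
(x₁, y₁) = (-0.5, -1) − 0.1·(-5, -10) = (0, 0)
(x₂, y₂) = (0, 0) − 0.1·(0, 0) = (0, 0)
(x₃, y₃) = (0, 0) − 0.1·(0, 0) = (0, 0)
(x₄, y₄) = (0, 0) − 0.1·(0, 0) = (0, 0)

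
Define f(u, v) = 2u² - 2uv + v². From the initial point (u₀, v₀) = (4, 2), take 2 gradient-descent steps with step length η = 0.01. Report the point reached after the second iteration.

∇f = (4u - 2v, -2u + 2v)
Step 1: at (4, 2), ∇f = (12, -4) → (4, 2) − 0.01·(12, -4) = (3.88, 2.04)
Step 2: at (3.88, 2.04), ∇f = (11.44, -3.68) → (3.88, 2.04) − 0.01·(11.44, -3.68) = (3.7656, 2.0768)

(3.7656, 2.0768)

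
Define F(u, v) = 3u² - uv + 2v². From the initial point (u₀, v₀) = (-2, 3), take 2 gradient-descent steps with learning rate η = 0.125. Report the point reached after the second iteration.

∇F = (6u - v, -u + 4v)
(u₁, v₁) = (-2, 3) − 0.125·(-15, 14) = (-0.125, 1.25)
(u₂, v₂) = (-0.125, 1.25) − 0.125·(-2, 5.125) = (0.125, 0.609375)

(0.125, 0.609375)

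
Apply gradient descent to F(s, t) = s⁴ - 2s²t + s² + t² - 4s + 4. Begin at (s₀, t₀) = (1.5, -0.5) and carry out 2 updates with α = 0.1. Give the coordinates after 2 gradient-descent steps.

∇F = (4s³ - 4st + 2s - 4, -2s² + 2t)
(s₁, t₁) = (1.5, -0.5) − 0.1·(15.5, -5.5) = (-0.05, 0.05)
(s₂, t₂) = (-0.05, 0.05) − 0.1·(-4.0905, 0.095) = (0.35905, 0.0405)

(0.35905, 0.0405)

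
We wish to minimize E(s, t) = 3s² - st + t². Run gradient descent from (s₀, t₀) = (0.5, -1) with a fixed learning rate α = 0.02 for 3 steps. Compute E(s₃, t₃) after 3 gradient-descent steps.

∇E = (6s - t, -s + 2t)
Step 1: at (0.5, -1), ∇E = (4, -2.5) → (0.5, -1) − 0.02·(4, -2.5) = (0.42, -0.95)
Step 2: at (0.42, -0.95), ∇E = (3.47, -2.32) → (0.42, -0.95) − 0.02·(3.47, -2.32) = (0.3506, -0.9036)
Step 3: at (0.3506, -0.9036), ∇E = (3.0072, -2.1578) → (0.3506, -0.9036) − 0.02·(3.0072, -2.1578) = (0.290456, -0.860444)
E(0.290456, -0.860444) = 1.243379063408

1.243379063408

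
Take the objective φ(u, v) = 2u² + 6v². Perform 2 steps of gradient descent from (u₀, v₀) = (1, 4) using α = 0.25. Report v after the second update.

∇φ = (4u, 12v)
Step 1: at (1, 4), ∇φ = (4, 48) → (1, 4) − 0.25·(4, 48) = (0, -8)
Step 2: at (0, -8), ∇φ = (0, -96) → (0, -8) − 0.25·(0, -96) = (0, 16)
v = 16

16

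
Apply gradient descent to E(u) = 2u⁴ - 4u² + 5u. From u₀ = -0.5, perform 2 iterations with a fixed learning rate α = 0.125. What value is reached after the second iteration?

E′(u) = 8u³ - 8u + 5
Step 1: E′(-0.5) = 8; u₁ = -0.5 − 0.125·8 = -1.5
Step 2: E′(-1.5) = -10; u₂ = -1.5 − 0.125·(-10) = -0.25

-0.25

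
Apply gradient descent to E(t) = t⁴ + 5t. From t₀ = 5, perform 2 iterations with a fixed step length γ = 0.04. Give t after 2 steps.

E′(t) = 4t³ + 5
t₁ = 5 − 0.04·505 = -15.2
t₂ = -15.2 − 0.04·(-14042.232) = 546.48928

546.48928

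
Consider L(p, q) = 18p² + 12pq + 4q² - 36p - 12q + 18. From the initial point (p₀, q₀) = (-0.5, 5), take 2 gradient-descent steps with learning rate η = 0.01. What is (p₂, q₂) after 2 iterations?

(-0.572, 4.5848)

∇L = (36p + 12q - 36, 12p + 8q - 12)
(p₁, q₁) = (-0.5, 5) − 0.01·(6, 22) = (-0.56, 4.78)
(p₂, q₂) = (-0.56, 4.78) − 0.01·(1.2, 19.52) = (-0.572, 4.5848)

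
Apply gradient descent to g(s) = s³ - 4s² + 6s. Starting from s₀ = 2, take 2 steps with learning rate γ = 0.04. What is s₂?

g′(s) = 3s² - 8s + 6
s₁ = 2 − 0.04·2 = 1.92
s₂ = 1.92 − 0.04·1.6992 = 1.852032

1.852032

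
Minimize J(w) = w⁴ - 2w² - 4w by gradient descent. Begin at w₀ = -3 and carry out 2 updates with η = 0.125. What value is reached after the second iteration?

-413.9375

J′(w) = 4w³ - 4w - 4
Step 1: J′(-3) = -100; w₁ = -3 − 0.125·(-100) = 9.5
Step 2: J′(9.5) = 3387.5; w₂ = 9.5 − 0.125·3387.5 = -413.9375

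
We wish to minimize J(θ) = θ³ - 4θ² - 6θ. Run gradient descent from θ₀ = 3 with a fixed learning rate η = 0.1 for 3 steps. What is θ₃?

3.2776413

J′(θ) = 3θ² - 8θ - 6
Step 1: J′(3) = -3; θ₁ = 3 − 0.1·(-3) = 3.3
Step 2: J′(3.3) = 0.27; θ₂ = 3.3 − 0.1·0.27 = 3.273
Step 3: J′(3.273) = -0.046413; θ₃ = 3.273 − 0.1·(-0.046413) = 3.2776413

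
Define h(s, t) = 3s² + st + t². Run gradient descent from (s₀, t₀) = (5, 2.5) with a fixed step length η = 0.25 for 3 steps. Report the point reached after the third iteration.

∇h = (6s + t, s + 2t)
Step 1: at (5, 2.5), ∇h = (32.5, 10) → (5, 2.5) − 0.25·(32.5, 10) = (-3.125, 0)
Step 2: at (-3.125, 0), ∇h = (-18.75, -3.125) → (-3.125, 0) − 0.25·(-18.75, -3.125) = (1.5625, 0.78125)
Step 3: at (1.5625, 0.78125), ∇h = (10.15625, 3.125) → (1.5625, 0.78125) − 0.25·(10.15625, 3.125) = (-0.9765625, 0)

(-0.9765625, 0)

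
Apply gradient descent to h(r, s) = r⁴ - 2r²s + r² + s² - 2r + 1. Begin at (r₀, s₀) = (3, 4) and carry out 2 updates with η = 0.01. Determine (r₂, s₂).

∇h = (4r³ - 4rs + 2r - 2, -2r² + 2s)
(r₁, s₁) = (3, 4) − 0.01·(64, -10) = (2.36, 4.1)
(r₂, s₂) = (2.36, 4.1) − 0.01·(16.593024, -2.9392) = (2.19406976, 4.129392)

(2.19406976, 4.129392)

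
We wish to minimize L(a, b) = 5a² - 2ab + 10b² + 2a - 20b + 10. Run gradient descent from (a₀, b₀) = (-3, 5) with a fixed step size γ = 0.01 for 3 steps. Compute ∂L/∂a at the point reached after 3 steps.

-24.008432

∇L = (10a - 2b + 2, -2a + 20b - 20)
Step 1: at (-3, 5), ∇L = (-38, 86) → (-3, 5) − 0.01·(-38, 86) = (-2.62, 4.14)
Step 2: at (-2.62, 4.14), ∇L = (-32.48, 68.04) → (-2.62, 4.14) − 0.01·(-32.48, 68.04) = (-2.2952, 3.4596)
Step 3: at (-2.2952, 3.4596), ∇L = (-27.8712, 53.7824) → (-2.2952, 3.4596) − 0.01·(-27.8712, 53.7824) = (-2.016488, 2.921776)
∂L/∂a at (-2.016488, 2.921776) = -24.008432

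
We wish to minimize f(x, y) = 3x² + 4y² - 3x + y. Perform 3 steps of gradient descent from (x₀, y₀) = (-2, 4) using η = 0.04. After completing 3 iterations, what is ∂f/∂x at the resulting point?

-6.58464

∇f = (6x - 3, 8y + 1)
(x₁, y₁) = (-2, 4) − 0.04·(-15, 33) = (-1.4, 2.68)
(x₂, y₂) = (-1.4, 2.68) − 0.04·(-11.4, 22.44) = (-0.944, 1.7824)
(x₃, y₃) = (-0.944, 1.7824) − 0.04·(-8.664, 15.2592) = (-0.59744, 1.172032)
∂f/∂x at (-0.59744, 1.172032) = -6.58464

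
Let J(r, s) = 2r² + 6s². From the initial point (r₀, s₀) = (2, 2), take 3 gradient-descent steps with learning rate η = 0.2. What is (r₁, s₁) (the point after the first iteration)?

∇J = (4r, 12s)
Step 1: at (2, 2), ∇J = (8, 24) → (2, 2) − 0.2·(8, 24) = (0.4, -2.8)

(0.4, -2.8)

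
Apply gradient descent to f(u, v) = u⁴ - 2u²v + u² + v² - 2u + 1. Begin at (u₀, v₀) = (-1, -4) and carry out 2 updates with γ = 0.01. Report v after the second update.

-3.810448

∇f = (4u³ - 4uv + 2u - 2, -2u² + 2v)
Step 1: at (-1, -4), ∇f = (-24, -10) → (-1, -4) − 0.01·(-24, -10) = (-0.76, -3.9)
Step 2: at (-0.76, -3.9), ∇f = (-17.131904, -8.9552) → (-0.76, -3.9) − 0.01·(-17.131904, -8.9552) = (-0.58868096, -3.810448)
v = -3.810448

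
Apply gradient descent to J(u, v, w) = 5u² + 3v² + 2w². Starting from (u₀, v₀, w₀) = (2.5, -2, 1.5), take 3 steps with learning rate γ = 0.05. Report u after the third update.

0.3125

∇J = (10u, 6v, 4w)
Step 1: at (2.5, -2, 1.5), ∇J = (25, -12, 6) → (2.5, -2, 1.5) − 0.05·(25, -12, 6) = (1.25, -1.4, 1.2)
Step 2: at (1.25, -1.4, 1.2), ∇J = (12.5, -8.4, 4.8) → (1.25, -1.4, 1.2) − 0.05·(12.5, -8.4, 4.8) = (0.625, -0.98, 0.96)
Step 3: at (0.625, -0.98, 0.96), ∇J = (6.25, -5.88, 3.84) → (0.625, -0.98, 0.96) − 0.05·(6.25, -5.88, 3.84) = (0.3125, -0.686, 0.768)
u = 0.3125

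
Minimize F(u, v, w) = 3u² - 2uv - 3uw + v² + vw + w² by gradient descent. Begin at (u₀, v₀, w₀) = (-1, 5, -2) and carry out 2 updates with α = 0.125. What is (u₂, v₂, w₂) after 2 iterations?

∇F = (6u - 2v - 3w, -2u + 2v + w, -3u + v + 2w)
Step 1: at (-1, 5, -2), ∇F = (-10, 10, 4) → (-1, 5, -2) − 0.125·(-10, 10, 4) = (0.25, 3.75, -2.5)
Step 2: at (0.25, 3.75, -2.5), ∇F = (1.5, 4.5, -2) → (0.25, 3.75, -2.5) − 0.125·(1.5, 4.5, -2) = (0.0625, 3.1875, -2.25)

(0.0625, 3.1875, -2.25)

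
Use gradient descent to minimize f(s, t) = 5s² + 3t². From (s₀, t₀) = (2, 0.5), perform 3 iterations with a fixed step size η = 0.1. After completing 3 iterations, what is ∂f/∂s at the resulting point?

∇f = (10s, 6t)
(s₁, t₁) = (2, 0.5) − 0.1·(20, 3) = (0, 0.2)
(s₂, t₂) = (0, 0.2) − 0.1·(0, 1.2) = (0, 0.08)
(s₃, t₃) = (0, 0.08) − 0.1·(0, 0.48) = (0, 0.032)
∂f/∂s at (0, 0.032) = 0

0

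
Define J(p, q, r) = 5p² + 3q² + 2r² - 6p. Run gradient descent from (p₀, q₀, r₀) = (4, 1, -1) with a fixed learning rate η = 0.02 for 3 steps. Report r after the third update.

-0.778688

∇J = (10p - 6, 6q, 4r)
(p₁, q₁, r₁) = (4, 1, -1) − 0.02·(34, 6, -4) = (3.32, 0.88, -0.92)
(p₂, q₂, r₂) = (3.32, 0.88, -0.92) − 0.02·(27.2, 5.28, -3.68) = (2.776, 0.7744, -0.8464)
(p₃, q₃, r₃) = (2.776, 0.7744, -0.8464) − 0.02·(21.76, 4.6464, -3.3856) = (2.3408, 0.681472, -0.778688)
r = -0.778688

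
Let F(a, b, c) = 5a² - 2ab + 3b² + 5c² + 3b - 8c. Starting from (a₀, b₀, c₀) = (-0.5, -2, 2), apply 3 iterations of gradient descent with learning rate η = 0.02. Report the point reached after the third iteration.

∇F = (10a - 2b, -2a + 6b + 3, 10c - 8)
(a₁, b₁, c₁) = (-0.5, -2, 2) − 0.02·(-1, -8, 12) = (-0.48, -1.84, 1.76)
(a₂, b₂, c₂) = (-0.48, -1.84, 1.76) − 0.02·(-1.12, -7.08, 9.6) = (-0.4576, -1.6984, 1.568)
(a₃, b₃, c₃) = (-0.4576, -1.6984, 1.568) − 0.02·(-1.1792, -6.2752, 7.68) = (-0.434016, -1.572896, 1.4144)

(-0.434016, -1.572896, 1.4144)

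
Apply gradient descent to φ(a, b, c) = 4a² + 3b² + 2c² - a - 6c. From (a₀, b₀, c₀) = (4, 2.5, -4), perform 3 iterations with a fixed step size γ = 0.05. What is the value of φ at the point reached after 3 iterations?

16.30540675

∇φ = (8a - 1, 6b, 4c - 6)
(a₁, b₁, c₁) = (4, 2.5, -4) − 0.05·(31, 15, -22) = (2.45, 1.75, -2.9)
(a₂, b₂, c₂) = (2.45, 1.75, -2.9) − 0.05·(18.6, 10.5, -17.6) = (1.52, 1.225, -2.02)
(a₃, b₃, c₃) = (1.52, 1.225, -2.02) − 0.05·(11.16, 7.35, -14.08) = (0.962, 0.8575, -1.316)
φ(0.962, 0.8575, -1.316) = 16.30540675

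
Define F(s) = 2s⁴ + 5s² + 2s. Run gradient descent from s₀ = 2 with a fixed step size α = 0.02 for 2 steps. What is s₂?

F′(s) = 8s³ + 10s + 2
s₁ = 2 − 0.02·86 = 0.28
s₂ = 0.28 − 0.02·4.975616 = 0.18048768

0.18048768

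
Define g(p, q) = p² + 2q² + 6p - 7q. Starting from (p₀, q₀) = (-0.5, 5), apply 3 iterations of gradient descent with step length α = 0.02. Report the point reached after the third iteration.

∇g = (2p + 6, 4q - 7)
(p₁, q₁) = (-0.5, 5) − 0.02·(5, 13) = (-0.6, 4.74)
(p₂, q₂) = (-0.6, 4.74) − 0.02·(4.8, 11.96) = (-0.696, 4.5008)
(p₃, q₃) = (-0.696, 4.5008) − 0.02·(4.608, 11.0032) = (-0.78816, 4.280736)

(-0.78816, 4.280736)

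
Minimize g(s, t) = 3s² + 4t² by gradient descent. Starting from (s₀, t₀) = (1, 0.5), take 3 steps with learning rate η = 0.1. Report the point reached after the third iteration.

(0.064, 0.004)

∇g = (6s, 8t)
Step 1: at (1, 0.5), ∇g = (6, 4) → (1, 0.5) − 0.1·(6, 4) = (0.4, 0.1)
Step 2: at (0.4, 0.1), ∇g = (2.4, 0.8) → (0.4, 0.1) − 0.1·(2.4, 0.8) = (0.16, 0.02)
Step 3: at (0.16, 0.02), ∇g = (0.96, 0.16) → (0.16, 0.02) − 0.1·(0.96, 0.16) = (0.064, 0.004)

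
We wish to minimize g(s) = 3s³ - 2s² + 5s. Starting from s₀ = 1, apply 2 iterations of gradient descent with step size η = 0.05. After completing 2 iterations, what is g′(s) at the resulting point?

g′(s) = 9s² - 4s + 5
Step 1: g′(1) = 10; s₁ = 1 − 0.05·10 = 0.5
Step 2: g′(0.5) = 5.25; s₂ = 0.5 − 0.05·5.25 = 0.2375
g′(s) at (0.2375) = 4.55765625

4.55765625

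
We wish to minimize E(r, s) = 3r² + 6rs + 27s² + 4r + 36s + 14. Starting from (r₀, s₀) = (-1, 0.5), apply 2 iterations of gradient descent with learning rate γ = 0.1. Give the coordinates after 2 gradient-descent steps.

(2.28, 19.94)

∇E = (6r + 6s + 4, 6r + 54s + 36)
Step 1: at (-1, 0.5), ∇E = (1, 57) → (-1, 0.5) − 0.1·(1, 57) = (-1.1, -5.2)
Step 2: at (-1.1, -5.2), ∇E = (-33.8, -251.4) → (-1.1, -5.2) − 0.1·(-33.8, -251.4) = (2.28, 19.94)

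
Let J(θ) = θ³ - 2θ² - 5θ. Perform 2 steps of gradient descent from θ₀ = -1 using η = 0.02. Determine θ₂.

-1.088096

J′(θ) = 3θ² - 4θ - 5
Step 1: J′(-1) = 2; θ₁ = -1 − 0.02·2 = -1.04
Step 2: J′(-1.04) = 2.4048; θ₂ = -1.04 − 0.02·2.4048 = -1.088096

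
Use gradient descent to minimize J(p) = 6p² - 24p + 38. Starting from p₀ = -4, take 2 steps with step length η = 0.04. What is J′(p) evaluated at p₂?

J′(p) = 12p - 24
Step 1: J′(-4) = -72; p₁ = -4 − 0.04·(-72) = -1.12
Step 2: J′(-1.12) = -37.44; p₂ = -1.12 − 0.04·(-37.44) = 0.3776
J′(p) at (0.3776) = -19.4688

-19.4688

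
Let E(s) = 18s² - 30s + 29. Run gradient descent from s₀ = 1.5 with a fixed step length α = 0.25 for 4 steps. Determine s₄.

E′(s) = 36s - 30
Step 1: E′(1.5) = 24; s₁ = 1.5 − 0.25·24 = -4.5
Step 2: E′(-4.5) = -192; s₂ = -4.5 − 0.25·(-192) = 43.5
Step 3: E′(43.5) = 1536; s₃ = 43.5 − 0.25·1536 = -340.5
Step 4: E′(-340.5) = -12288; s₄ = -340.5 − 0.25·(-12288) = 2731.5

2731.5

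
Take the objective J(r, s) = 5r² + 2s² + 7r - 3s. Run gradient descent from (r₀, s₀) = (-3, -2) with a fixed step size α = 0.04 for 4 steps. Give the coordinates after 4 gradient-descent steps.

(-0.99808, -0.61914624)

∇J = (10r + 7, 4s - 3)
Step 1: at (-3, -2), ∇J = (-23, -11) → (-3, -2) − 0.04·(-23, -11) = (-2.08, -1.56)
Step 2: at (-2.08, -1.56), ∇J = (-13.8, -9.24) → (-2.08, -1.56) − 0.04·(-13.8, -9.24) = (-1.528, -1.1904)
Step 3: at (-1.528, -1.1904), ∇J = (-8.28, -7.7616) → (-1.528, -1.1904) − 0.04·(-8.28, -7.7616) = (-1.1968, -0.879936)
Step 4: at (-1.1968, -0.879936), ∇J = (-4.968, -6.519744) → (-1.1968, -0.879936) − 0.04·(-4.968, -6.519744) = (-0.99808, -0.61914624)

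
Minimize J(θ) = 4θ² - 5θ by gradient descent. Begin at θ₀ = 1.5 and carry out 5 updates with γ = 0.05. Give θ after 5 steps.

J′(θ) = 8θ - 5
Step 1: J′(1.5) = 7; θ₁ = 1.5 − 0.05·7 = 1.15
Step 2: J′(1.15) = 4.2; θ₂ = 1.15 − 0.05·4.2 = 0.94
Step 3: J′(0.94) = 2.52; θ₃ = 0.94 − 0.05·2.52 = 0.814
Step 4: J′(0.814) = 1.512; θ₄ = 0.814 − 0.05·1.512 = 0.7384
Step 5: J′(0.7384) = 0.9072; θ₅ = 0.7384 − 0.05·0.9072 = 0.69304

0.69304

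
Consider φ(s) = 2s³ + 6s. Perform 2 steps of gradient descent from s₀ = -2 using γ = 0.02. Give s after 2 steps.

-3.5312

φ′(s) = 6s² + 6
Step 1: φ′(-2) = 30; s₁ = -2 − 0.02·30 = -2.6
Step 2: φ′(-2.6) = 46.56; s₂ = -2.6 − 0.02·46.56 = -3.5312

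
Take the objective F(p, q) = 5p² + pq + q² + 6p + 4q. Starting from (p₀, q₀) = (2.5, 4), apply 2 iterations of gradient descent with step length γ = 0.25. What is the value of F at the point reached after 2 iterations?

358.8251953125

∇F = (10p + q + 6, p + 2q + 4)
Step 1: at (2.5, 4), ∇F = (35, 14.5) → (2.5, 4) − 0.25·(35, 14.5) = (-6.25, 0.375)
Step 2: at (-6.25, 0.375), ∇F = (-56.125, -1.5) → (-6.25, 0.375) − 0.25·(-56.125, -1.5) = (7.78125, 0.75)
F(7.78125, 0.75) = 358.8251953125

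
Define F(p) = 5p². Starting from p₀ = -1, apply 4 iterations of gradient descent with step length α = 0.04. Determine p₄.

-0.1296

F′(p) = 10p
p₁ = -1 − 0.04·(-10) = -0.6
p₂ = -0.6 − 0.04·(-6) = -0.36
p₃ = -0.36 − 0.04·(-3.6) = -0.216
p₄ = -0.216 − 0.04·(-2.16) = -0.1296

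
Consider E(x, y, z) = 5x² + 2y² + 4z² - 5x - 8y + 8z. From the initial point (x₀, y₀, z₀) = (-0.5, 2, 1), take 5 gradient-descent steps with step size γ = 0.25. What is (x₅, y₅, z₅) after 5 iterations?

(8.09375, 2, -3)

∇E = (10x - 5, 4y - 8, 8z + 8)
Step 1: at (-0.5, 2, 1), ∇E = (-10, 0, 16) → (-0.5, 2, 1) − 0.25·(-10, 0, 16) = (2, 2, -3)
Step 2: at (2, 2, -3), ∇E = (15, 0, -16) → (2, 2, -3) − 0.25·(15, 0, -16) = (-1.75, 2, 1)
Step 3: at (-1.75, 2, 1), ∇E = (-22.5, 0, 16) → (-1.75, 2, 1) − 0.25·(-22.5, 0, 16) = (3.875, 2, -3)
Step 4: at (3.875, 2, -3), ∇E = (33.75, 0, -16) → (3.875, 2, -3) − 0.25·(33.75, 0, -16) = (-4.5625, 2, 1)
Step 5: at (-4.5625, 2, 1), ∇E = (-50.625, 0, 16) → (-4.5625, 2, 1) − 0.25·(-50.625, 0, 16) = (8.09375, 2, -3)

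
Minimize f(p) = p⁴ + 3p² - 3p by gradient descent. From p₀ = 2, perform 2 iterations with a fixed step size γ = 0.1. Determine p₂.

f′(p) = 4p³ + 6p - 3
Step 1: f′(2) = 41; p₁ = 2 − 0.1·41 = -2.1
Step 2: f′(-2.1) = -52.644; p₂ = -2.1 − 0.1·(-52.644) = 3.1644

3.1644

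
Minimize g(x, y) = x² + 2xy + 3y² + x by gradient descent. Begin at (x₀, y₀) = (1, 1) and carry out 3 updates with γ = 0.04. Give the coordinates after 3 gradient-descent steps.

(0.514048, 0.2928)

∇g = (2x + 2y + 1, 2x + 6y)
Step 1: at (1, 1), ∇g = (5, 8) → (1, 1) − 0.04·(5, 8) = (0.8, 0.68)
Step 2: at (0.8, 0.68), ∇g = (3.96, 5.68) → (0.8, 0.68) − 0.04·(3.96, 5.68) = (0.6416, 0.4528)
Step 3: at (0.6416, 0.4528), ∇g = (3.1888, 4) → (0.6416, 0.4528) − 0.04·(3.1888, 4) = (0.514048, 0.2928)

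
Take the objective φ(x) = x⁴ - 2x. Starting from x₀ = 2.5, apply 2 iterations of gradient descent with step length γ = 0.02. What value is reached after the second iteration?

φ′(x) = 4x³ - 2
x₁ = 2.5 − 0.02·60.5 = 1.29
x₂ = 1.29 − 0.02·6.586756 = 1.15826488

1.15826488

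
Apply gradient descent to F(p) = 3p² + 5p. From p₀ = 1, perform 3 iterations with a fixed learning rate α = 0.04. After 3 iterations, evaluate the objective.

-0.140275720192

F′(p) = 6p + 5
Step 1: F′(1) = 11; p₁ = 1 − 0.04·11 = 0.56
Step 2: F′(0.56) = 8.36; p₂ = 0.56 − 0.04·8.36 = 0.2256
Step 3: F′(0.2256) = 6.3536; p₃ = 0.2256 − 0.04·6.3536 = -0.028544
F(-0.028544) = -0.140275720192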